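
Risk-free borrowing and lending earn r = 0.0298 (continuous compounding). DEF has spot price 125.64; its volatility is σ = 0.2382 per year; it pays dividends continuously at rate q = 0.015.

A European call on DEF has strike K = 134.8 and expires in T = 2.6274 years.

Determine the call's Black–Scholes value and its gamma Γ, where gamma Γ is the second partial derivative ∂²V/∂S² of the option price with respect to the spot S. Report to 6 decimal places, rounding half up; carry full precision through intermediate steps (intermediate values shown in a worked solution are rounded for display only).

σ√T = 0.2382·√2.6274 = 0.386104
d₁ = (ln(S/K) + (r−q+σ²/2)T) / (σ√T) = (ln(125.64/134.8) + (0.0298−0.015+0.2382²/2)·2.6274) / 0.386104 = (-0.070372 + 0.113424) / 0.386104 = 0.111504
d₂ = d₁ − σ√T = 0.111504 − 0.386104 = -0.274600
e^{−rT} = 0.924690
e^{−qT} = 0.961356
N(d₁) = 0.544392,  N(d₂) = 0.391812
Call price V = S·e^{−qT}·N(d₁) − K·e^{−rT}·N(d₂) = 65.754203 − 48.838642 = 16.915561
φ(d₁) = (1/√(2π))·e^{−d₁²/2} = 0.396470
Γ = e^{−qT}·φ(d₁) / (S·σ·√T) = 0.007857

price = 16.915561
Γ = 0.007857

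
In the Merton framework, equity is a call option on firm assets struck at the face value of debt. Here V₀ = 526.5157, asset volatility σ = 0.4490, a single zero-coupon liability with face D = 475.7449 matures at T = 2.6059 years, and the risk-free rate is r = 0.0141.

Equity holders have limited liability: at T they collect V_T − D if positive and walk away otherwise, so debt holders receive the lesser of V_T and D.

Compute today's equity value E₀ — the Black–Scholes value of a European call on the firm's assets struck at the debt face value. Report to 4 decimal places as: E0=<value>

With assets at 526.5157 and a single debt payment of 475.7449 at 2.6059 years:
d₁ = [ln(V₀/D) + (r + σ²/2)T] / (σ√T)
   = [ln(526.5157/475.7449) + (0.0141 + 0.5·0.4490²)·2.6059] / (0.4490·√2.6059)
   = [0.101399 + 0.299419] / 0.724812 = 0.552997
d₂ = d₁ − σ√T = 0.552997 − 0.724812 = -0.171815
N(d₁) = 0.709867,  N(d₂) = 0.431792,  e^(−rT) = 0.963924
E₀ = V₀·N(d₁) − D·e^(−rT)·N(d₂)
   = 526.5157·0.709867 − 475.7449·0.963924·0.431792 = 175.744513

E0=175.7445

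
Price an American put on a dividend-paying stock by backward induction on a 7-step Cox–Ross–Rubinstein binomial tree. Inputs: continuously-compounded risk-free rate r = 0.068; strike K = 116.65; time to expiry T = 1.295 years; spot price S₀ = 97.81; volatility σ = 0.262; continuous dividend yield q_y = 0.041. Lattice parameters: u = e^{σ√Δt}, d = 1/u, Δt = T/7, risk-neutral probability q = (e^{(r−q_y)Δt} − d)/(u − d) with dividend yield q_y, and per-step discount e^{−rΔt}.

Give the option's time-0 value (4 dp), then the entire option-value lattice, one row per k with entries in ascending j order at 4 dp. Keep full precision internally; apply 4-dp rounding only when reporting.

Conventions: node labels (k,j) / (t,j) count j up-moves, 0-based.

params: Δt=0.18500 u=1.11929 d=0.89343 q=0.49403 e^(-rΔt)=0.98750
t_7 payoffs: 72.2076 60.9726 46.8973 29.2639 7.1727 0.0000 0.0000 0.0000
k=6: node(6,0) S=49.7437 payoff=66.9063 vs cont=65.8239 → 66.9063 [stop]  node(6,1) S=62.3189 payoff=54.3311 vs cont=53.3437 → 54.3311 [stop]  node(6,2) S=78.0731 payoff=38.5769 vs cont=37.7086 → 38.5769 [stop]  node(6,3) S=97.8100 payoff=18.8400 vs cont=18.1208 → 18.8400 [stop]  node(6,4) S=122.5364 payoff=0.0000 vs cont=3.5838 → 3.5838 [wait]  node(6,5) S=153.5135 payoff=0.0000 vs cont=0.0000 → 0.0000 [wait]  node(6,6) S=192.3217 payoff=0.0000 vs cont=0.0000 → 0.0000 [wait]
k=5: node(5,0) S=55.6774 payoff=60.9726 vs cont=59.9350 → 60.9726 [stop]  node(5,1) S=69.7527 payoff=46.8973 vs cont=45.9662 → 46.8973 [stop]  node(5,2) S=87.3861 payoff=29.2639 vs cont=28.4659 → 29.2639 [stop]  node(5,3) S=109.4773 payoff=7.1727 vs cont=11.1617 → 11.1617 [wait]  node(5,4) S=137.1532 payoff=0.0000 vs cont=1.7906 → 1.7906 [wait]  node(5,5) S=171.8254 payoff=0.0000 vs cont=0.0000 → 0.0000 [wait]
k=4: node(4,0) S=62.3189 payoff=54.3311 vs cont=53.3437 → 54.3311 [stop]  node(4,1) S=78.0731 payoff=38.5769 vs cont=37.7086 → 38.5769 [stop]  node(4,2) S=97.8100 payoff=18.8400 vs cont=20.0669 → 20.0669 [wait]  node(4,3) S=122.5364 payoff=0.0000 vs cont=6.4505 → 6.4505 [wait]  node(4,4) S=153.5135 payoff=0.0000 vs cont=0.8947 → 0.8947 [wait]
k=3: node(3,0) S=69.7527 payoff=46.8973 vs cont=45.9662 → 46.8973 [stop]  node(3,1) S=87.3861 payoff=29.2639 vs cont=29.0645 → 29.2639 [stop]  node(3,2) S=109.4773 payoff=7.1727 vs cont=13.1732 → 13.1732 [wait]  node(3,3) S=137.1532 payoff=0.0000 vs cont=3.6594 → 3.6594 [wait]
k=2: node(2,0) S=78.0731 payoff=38.5769 vs cont=37.7086 → 38.5769 [stop]  node(2,1) S=97.8100 payoff=18.8400 vs cont=21.0482 → 21.0482 [wait]  node(2,2) S=122.5364 payoff=0.0000 vs cont=8.3672 → 8.3672 [wait]
k=1: node(1,0) S=87.3861 payoff=29.2639 vs cont=29.5432 → 29.5432 [wait]  node(1,1) S=109.4773 payoff=7.1727 vs cont=14.5986 → 14.5986 [wait]
k=0: node(0,0) S=97.8100 payoff=18.8400 vs cont=21.8831 → 21.8831 [wait]

price = 21.8831
tree:
21.8831
29.5432 14.5986
38.5769 21.0482 8.3672
46.8973 29.2639 13.1732 3.6594
54.3311 38.5769 20.0669 6.4505 0.8947
60.9726 46.8973 29.2639 11.1617 1.7906 0.0000
66.9063 54.3311 38.5769 18.8400 3.5838 0.0000 0.0000
72.2076 60.9726 46.8973 29.2639 7.1727 0.0000 0.0000 0.0000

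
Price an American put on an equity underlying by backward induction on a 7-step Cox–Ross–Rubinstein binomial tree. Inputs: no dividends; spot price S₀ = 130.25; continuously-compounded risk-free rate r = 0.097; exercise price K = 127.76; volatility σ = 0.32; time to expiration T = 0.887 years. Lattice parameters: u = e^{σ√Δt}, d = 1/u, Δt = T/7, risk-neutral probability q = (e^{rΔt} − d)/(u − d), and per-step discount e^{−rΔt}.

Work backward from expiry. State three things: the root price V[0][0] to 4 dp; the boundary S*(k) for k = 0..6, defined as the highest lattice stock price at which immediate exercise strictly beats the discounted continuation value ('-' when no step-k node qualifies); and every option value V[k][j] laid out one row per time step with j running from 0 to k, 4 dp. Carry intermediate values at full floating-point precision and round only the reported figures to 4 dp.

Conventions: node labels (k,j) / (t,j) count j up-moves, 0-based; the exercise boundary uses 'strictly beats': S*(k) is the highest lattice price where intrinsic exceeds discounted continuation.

price = 10.5915
boundary = - - - 92.5478 103.7138 92.5478 103.7138
tree:
10.5915
16.3724 5.6254
24.4786 9.4445 2.3123
35.2122 15.3712 4.3199 0.5556
45.1761 24.0462 7.9066 1.1859 0.0000
54.0672 35.2122 14.0711 2.5312 0.0000 0.0000
62.0012 45.1761 24.0462 5.4030 0.0000 0.0000 0.0000
69.0809 54.0672 35.2122 11.5330 0.0000 0.0000 0.0000 0.0000

Δt=0.12671  u=1.12065  d=0.89234  q=0.52572  discount=0.98778
step 7 (expiry): payoffs max(K−S,0) = 69.0809 54.0672 35.2122 11.5330 0.0000 0.0000 0.0000 0.0000
step 6: (k=6,j=0): S=65.7588, K−S=62.0012, hold=60.4404 ⇒ V=62.0012 exercise | (k=6,j=1): S=82.5839, K−S=45.1761, hold=43.6154 ⇒ V=45.1761 exercise | (k=6,j=2): S=103.7138, K−S=24.0462, hold=22.4855 ⇒ V=24.0462 exercise | (k=6,j=3): S=130.2500, K−S=0.0000, hold=5.4030 ⇒ V=5.4030 continue | (k=6,j=4): S=163.5757, K−S=0.0000, hold=0.0000 ⇒ V=0.0000 continue | (k=6,j=5): S=205.4282, K−S=0.0000, hold=0.0000 ⇒ V=0.0000 continue | (k=6,j=6): S=257.9890, K−S=0.0000, hold=0.0000 ⇒ V=0.0000 continue  boundary S*=103.7138
step 5: (k=5,j=0): S=73.6928, K−S=54.0672, hold=52.5065 ⇒ V=54.0672 exercise | (k=5,j=1): S=92.5478, K−S=35.2122, hold=33.6515 ⇒ V=35.2122 exercise | (k=5,j=2): S=116.2270, K−S=11.5330, hold=14.0711 ⇒ V=14.0711 continue | (k=5,j=3): S=145.9649, K−S=0.0000, hold=2.5312 ⇒ V=2.5312 continue | (k=5,j=4): S=183.3114, K−S=0.0000, hold=0.0000 ⇒ V=0.0000 continue | (k=5,j=5): S=230.2134, K−S=0.0000, hold=0.0000 ⇒ V=0.0000 continue  boundary S*=92.5478
step 4: (k=4,j=0): S=82.5839, K−S=45.1761, hold=43.6154 ⇒ V=45.1761 exercise | (k=4,j=1): S=103.7138, K−S=24.0462, hold=23.8035 ⇒ V=24.0462 exercise | (k=4,j=2): S=130.2500, K−S=0.0000, hold=7.9066 ⇒ V=7.9066 continue | (k=4,j=3): S=163.5757, K−S=0.0000, hold=1.1859 ⇒ V=1.1859 continue | (k=4,j=4): S=205.4282, K−S=0.0000, hold=0.0000 ⇒ V=0.0000 continue  boundary S*=103.7138
step 3: (k=3,j=0): S=92.5478, K−S=35.2122, hold=33.6515 ⇒ V=35.2122 exercise | (k=3,j=1): S=116.2270, K−S=11.5330, hold=15.3712 ⇒ V=15.3712 continue | (k=3,j=2): S=145.9649, K−S=0.0000, hold=4.3199 ⇒ V=4.3199 continue | (k=3,j=3): S=183.3114, K−S=0.0000, hold=0.5556 ⇒ V=0.5556 continue  boundary S*=92.5478
step 2: (k=2,j=0): S=103.7138, K−S=24.0462, hold=24.4786 ⇒ V=24.4786 continue | (k=2,j=1): S=130.2500, K−S=0.0000, hold=9.4445 ⇒ V=9.4445 continue | (k=2,j=2): S=163.5757, K−S=0.0000, hold=2.3123 ⇒ V=2.3123 continue  boundary S*=-
step 1: (k=1,j=0): S=116.2270, K−S=11.5330, hold=16.3724 ⇒ V=16.3724 continue | (k=1,j=1): S=145.9649, K−S=0.0000, hold=5.6254 ⇒ V=5.6254 continue  boundary S*=-
step 0: (k=0,j=0): S=130.2500, K−S=0.0000, hold=10.5915 ⇒ V=10.5915 continue  boundary S*=-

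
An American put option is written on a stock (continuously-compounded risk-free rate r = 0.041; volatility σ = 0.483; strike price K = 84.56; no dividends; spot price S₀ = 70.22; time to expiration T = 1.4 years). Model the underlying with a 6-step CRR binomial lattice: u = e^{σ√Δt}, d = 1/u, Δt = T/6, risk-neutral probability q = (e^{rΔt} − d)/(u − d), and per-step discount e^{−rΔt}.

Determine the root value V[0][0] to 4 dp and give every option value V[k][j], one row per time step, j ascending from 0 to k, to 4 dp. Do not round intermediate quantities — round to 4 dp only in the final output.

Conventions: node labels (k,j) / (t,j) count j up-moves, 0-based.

Δt=0.23333  u=1.26277  d=0.79191  q=0.46235  discount=0.99048
step 6 (expiry): payoffs max(K−S,0) = 67.2417 56.9442 40.5239 14.3400 0.0000 0.0000 0.0000
k=5: (k=5,j=0): S=21.8692, K−S=62.6908, hold=61.8857 ⇒ V=62.6908 exercise | (k=5,j=1): S=34.8725, K−S=49.6875, hold=48.8824 ⇒ V=49.6875 exercise | (k=5,j=2): S=55.6077, K−S=28.9523, hold=28.1472 ⇒ V=28.9523 exercise | (k=5,j=3): S=88.6720, K−S=0.0000, hold=7.6365 ⇒ V=7.6365 continue | (k=5,j=4): S=141.3963, K−S=0.0000, hold=0.0000 ⇒ V=0.0000 continue | (k=5,j=5): S=225.4704, K−S=0.0000, hold=0.0000 ⇒ V=0.0000 continue
k=4: (k=4,j=0): S=27.6158, K−S=56.9442, hold=56.1391 ⇒ V=56.9442 exercise | (k=4,j=1): S=44.0361, K−S=40.5239, hold=39.7188 ⇒ V=40.5239 exercise | (k=4,j=2): S=70.2200, K−S=14.3400, hold=18.9151 ⇒ V=18.9151 continue | (k=4,j=3): S=111.9727, K−S=0.0000, hold=4.0667 ⇒ V=4.0667 continue | (k=4,j=4): S=178.5516, K−S=0.0000, hold=0.0000 ⇒ V=0.0000 continue
k=3: (k=3,j=0): S=34.8725, K−S=49.6875, hold=48.8824 ⇒ V=49.6875 exercise | (k=3,j=1): S=55.6077, K−S=28.9523, hold=30.2423 ⇒ V=30.2423 continue | (k=3,j=2): S=88.6720, K−S=0.0000, hold=11.9352 ⇒ V=11.9352 continue | (k=3,j=3): S=141.3963, K−S=0.0000, hold=2.1656 ⇒ V=2.1656 continue
k=2: (k=2,j=0): S=44.0361, K−S=40.5239, hold=40.3095 ⇒ V=40.5239 exercise | (k=2,j=1): S=70.2200, K−S=14.3400, hold=21.5707 ⇒ V=21.5707 continue | (k=2,j=2): S=111.9727, K−S=0.0000, hold=7.3476 ⇒ V=7.3476 continue
k=1: (k=1,j=0): S=55.6077, K−S=28.9523, hold=31.4585 ⇒ V=31.4585 continue | (k=1,j=1): S=88.6720, K−S=0.0000, hold=14.8519 ⇒ V=14.8519 continue
k=0: (k=0,j=0): S=70.2200, K−S=14.3400, hold=23.5540 ⇒ V=23.5540 continue

price = 23.5540
tree:
23.5540
31.4585 14.8519
40.5239 21.5707 7.3476
49.6875 30.2423 11.9352 2.1656
56.9442 40.5239 18.9151 4.0667 0.0000
62.6908 49.6875 28.9523 7.6365 0.0000 0.0000
67.2417 56.9442 40.5239 14.3400 0.0000 0.0000 0.0000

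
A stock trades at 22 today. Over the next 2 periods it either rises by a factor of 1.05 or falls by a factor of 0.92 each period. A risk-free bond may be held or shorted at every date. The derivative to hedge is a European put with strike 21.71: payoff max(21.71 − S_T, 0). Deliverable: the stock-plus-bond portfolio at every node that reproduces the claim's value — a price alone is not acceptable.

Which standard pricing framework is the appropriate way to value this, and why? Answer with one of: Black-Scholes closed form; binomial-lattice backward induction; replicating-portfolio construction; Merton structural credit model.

framework: replicating-portfolio construction

Key observation: what is demanded is not a single number but the (Δ, B) position at each node of the 1.05/0.92 tree starting at 22; constructing those positions is the replicating-portfolio method.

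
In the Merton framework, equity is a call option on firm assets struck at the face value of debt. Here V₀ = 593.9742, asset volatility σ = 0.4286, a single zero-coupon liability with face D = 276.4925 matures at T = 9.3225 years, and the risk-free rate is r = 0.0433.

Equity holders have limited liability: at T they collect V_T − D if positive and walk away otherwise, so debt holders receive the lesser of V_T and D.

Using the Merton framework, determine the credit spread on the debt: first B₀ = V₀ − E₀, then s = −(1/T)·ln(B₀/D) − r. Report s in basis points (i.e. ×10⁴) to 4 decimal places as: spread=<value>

Equity is a call on the firm's assets struck at D = 276.4925:
d₁ = [ln(V₀/D) + (r + σ²/2)T] / (σ√T)
   = [ln(593.9742/276.4925) + (0.0433 + 0.5·0.4286²)·9.3225] / (0.4286·√9.3225)
   = [0.764652 + 1.259926] / 1.308634 = 1.547092
d₂ = d₁ − σ√T = 1.547092 − 1.308634 = 0.238458
N(d₁) = 0.939080,  N(d₂) = 0.594237,  e^(−rT) = 0.667868
E₀ = V₀·N(d₁) − D·e^(−rT)·N(d₂)
   = 593.9742·0.939080 − 276.4925·0.667868·0.594237 = 448.056851
B₀ = V₀ − E₀ = 593.9742 − 448.056851 = 145.917349
spread = −(1/T)·ln(B₀/D) − r = −(1/9.3225)·ln(145.917349/276.4925) − 0.0433 = 0.02525922
in basis points: 0.02525922 × 10⁴ = 252.5922 bp

spread=252.5922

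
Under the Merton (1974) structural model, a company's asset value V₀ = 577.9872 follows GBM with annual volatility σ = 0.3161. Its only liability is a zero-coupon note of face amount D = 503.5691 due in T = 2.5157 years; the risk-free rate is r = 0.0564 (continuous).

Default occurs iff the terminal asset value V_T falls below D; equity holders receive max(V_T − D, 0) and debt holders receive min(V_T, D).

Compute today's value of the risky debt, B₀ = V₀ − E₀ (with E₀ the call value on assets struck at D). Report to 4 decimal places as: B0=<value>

B0=392.2200

With assets at 577.9872 and a single debt payment of 503.5691 at 2.5157 years:
d₁ = [ln(V₀/D) + (r + σ²/2)T] / (σ√T)
   = [ln(577.9872/503.5691) + (0.0564 + 0.5·0.3161²)·2.5157] / (0.3161·√2.5157)
   = [0.137831 + 0.267569] / 0.501365 = 0.808592
d₂ = d₁ − σ√T = 0.808592 − 0.501365 = 0.307227
N(d₁) = 0.790625,  N(d₂) = 0.620665,  e^(−rT) = 0.867721
E₀ = V₀·N(d₁) − D·e^(−rT)·N(d₂)
   = 577.9872·0.790625 − 503.5691·0.867721·0.620665 = 185.767183
B₀ = V₀ − E₀ = 577.9872 − 185.767183 = 392.220017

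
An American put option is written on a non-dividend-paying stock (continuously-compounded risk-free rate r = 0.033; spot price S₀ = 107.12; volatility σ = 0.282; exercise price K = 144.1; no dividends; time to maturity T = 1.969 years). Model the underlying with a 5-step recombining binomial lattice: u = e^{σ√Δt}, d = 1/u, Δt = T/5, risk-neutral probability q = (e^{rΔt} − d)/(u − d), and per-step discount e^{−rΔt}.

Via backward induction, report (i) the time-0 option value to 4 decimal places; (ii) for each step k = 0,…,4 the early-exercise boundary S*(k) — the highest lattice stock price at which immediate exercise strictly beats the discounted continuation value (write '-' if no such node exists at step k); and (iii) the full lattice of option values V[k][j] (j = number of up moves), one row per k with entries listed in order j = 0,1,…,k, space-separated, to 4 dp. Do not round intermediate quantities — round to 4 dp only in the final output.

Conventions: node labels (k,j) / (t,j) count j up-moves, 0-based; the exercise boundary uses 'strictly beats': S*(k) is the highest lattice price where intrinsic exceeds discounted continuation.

Δt=0.39380  u=1.19359  d=0.83781  q=0.49264  discount=0.98709
step 5 (expiry): payoffs max(K−S,0) = 99.8823 81.1050 54.3539 16.2427 0.0000 0.0000
step 4: (k=4,j=0): S=52.7778, K−S=91.3222, hold=89.4617 ⇒ V=91.3222 exercise | (k=4,j=1): S=75.1901, K−S=68.9099, hold=67.0493 ⇒ V=68.9099 exercise | (k=4,j=2): S=107.1200, K−S=36.9800, hold=35.1195 ⇒ V=36.9800 exercise | (k=4,j=3): S=152.6090, K−S=0.0000, hold=8.1345 ⇒ V=8.1345 continue | (k=4,j=4): S=217.4152, K−S=0.0000, hold=0.0000 ⇒ V=0.0000 continue  boundary S*=107.1200
step 3: (k=3,j=0): S=62.9950, K−S=81.1050, hold=79.2445 ⇒ V=81.1050 exercise | (k=3,j=1): S=89.7461, K−S=54.3539, hold=52.4934 ⇒ V=54.3539 exercise | (k=3,j=2): S=127.8573, K−S=16.2427, hold=22.4756 ⇒ V=22.4756 continue | (k=3,j=3): S=182.1525, K−S=0.0000, hold=4.0739 ⇒ V=4.0739 continue  boundary S*=89.7461
step 2: (k=2,j=0): S=75.1901, K−S=68.9099, hold=67.0493 ⇒ V=68.9099 exercise | (k=2,j=1): S=107.1200, K−S=36.9800, hold=38.1504 ⇒ V=38.1504 continue | (k=2,j=2): S=152.6090, K−S=0.0000, hold=13.2371 ⇒ V=13.2371 continue  boundary S*=75.1901
step 1: (k=1,j=0): S=89.7461, K−S=54.3539, hold=53.0625 ⇒ V=54.3539 exercise | (k=1,j=1): S=127.8573, K−S=16.2427, hold=25.5430 ⇒ V=25.5430 continue  boundary S*=89.7461
step 0: (k=0,j=0): S=107.1200, K−S=36.9800, hold=39.6420 ⇒ V=39.6420 continue  boundary S*=-

price = 39.6420
boundary = - 89.7461 75.1901 89.7461 107.1200
tree:
39.6420
54.3539 25.5430
68.9099 38.1504 13.2371
81.1050 54.3539 22.4756 4.0739
91.3222 68.9099 36.9800 8.1345 0.0000
99.8823 81.1050 54.3539 16.2427 0.0000 0.0000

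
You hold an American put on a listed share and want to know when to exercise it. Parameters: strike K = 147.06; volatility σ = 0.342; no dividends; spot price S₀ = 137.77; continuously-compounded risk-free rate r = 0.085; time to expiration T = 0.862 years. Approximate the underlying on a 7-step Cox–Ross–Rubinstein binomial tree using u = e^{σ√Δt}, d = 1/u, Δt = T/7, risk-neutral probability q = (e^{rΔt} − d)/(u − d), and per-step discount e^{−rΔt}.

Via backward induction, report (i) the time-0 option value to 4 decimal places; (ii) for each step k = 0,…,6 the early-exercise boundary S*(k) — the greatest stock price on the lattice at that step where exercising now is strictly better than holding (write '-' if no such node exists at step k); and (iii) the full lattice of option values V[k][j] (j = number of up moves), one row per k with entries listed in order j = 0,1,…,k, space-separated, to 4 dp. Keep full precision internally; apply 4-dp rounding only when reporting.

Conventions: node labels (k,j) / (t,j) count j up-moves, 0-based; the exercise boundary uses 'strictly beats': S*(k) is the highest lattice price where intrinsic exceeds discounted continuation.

Δt=0.12314  u=1.12751  d=0.88691  q=0.51376  discount=0.98959
step 7 (expiry): payoffs max(K−S,0) = 87.5889 71.4554 50.9451 24.8706 0.0000 0.0000 0.0000 0.0000
step 6: (k=6,j=0): S=67.0544, K−S=80.0056, hold=78.4744 ⇒ V=80.0056 exercise | (k=6,j=1): S=85.2451, K−S=61.8149, hold=60.2836 ⇒ V=61.8149 exercise | (k=6,j=2): S=108.3708, K−S=38.6892, hold=37.1580 ⇒ V=38.6892 exercise | (k=6,j=3): S=137.7700, K−S=9.2900, hold=11.9671 ⇒ V=11.9671 continue | (k=6,j=4): S=175.1448, K−S=0.0000, hold=0.0000 ⇒ V=0.0000 continue | (k=6,j=5): S=222.6587, K−S=0.0000, hold=0.0000 ⇒ V=0.0000 continue | (k=6,j=6): S=283.0625, K−S=0.0000, hold=0.0000 ⇒ V=0.0000 continue  boundary S*=108.3708
step 5: (k=5,j=0): S=75.6046, K−S=71.4554, hold=69.9241 ⇒ V=71.4554 exercise | (k=5,j=1): S=96.1149, K−S=50.9451, hold=49.4138 ⇒ V=50.9451 exercise | (k=5,j=2): S=122.1894, K−S=24.8706, hold=24.7004 ⇒ V=24.8706 exercise | (k=5,j=3): S=155.3374, K−S=0.0000, hold=5.7582 ⇒ V=5.7582 continue | (k=5,j=4): S=197.4779, K−S=0.0000, hold=0.0000 ⇒ V=0.0000 continue | (k=5,j=5): S=251.0505, K−S=0.0000, hold=0.0000 ⇒ V=0.0000 continue  boundary S*=122.1894
step 4: (k=4,j=0): S=85.2451, K−S=61.8149, hold=60.2836 ⇒ V=61.8149 exercise | (k=4,j=1): S=108.3708, K−S=38.6892, hold=37.1580 ⇒ V=38.6892 exercise | (k=4,j=2): S=137.7700, K−S=9.2900, hold=14.8946 ⇒ V=14.8946 continue | (k=4,j=3): S=175.1448, K−S=0.0000, hold=2.7707 ⇒ V=2.7707 continue | (k=4,j=4): S=222.6587, K−S=0.0000, hold=0.0000 ⇒ V=0.0000 continue  boundary S*=108.3708
step 3: (k=3,j=0): S=96.1149, K−S=50.9451, hold=49.4138 ⇒ V=50.9451 exercise | (k=3,j=1): S=122.1894, K−S=24.8706, hold=26.1889 ⇒ V=26.1889 continue | (k=3,j=2): S=155.3374, K−S=0.0000, hold=8.5756 ⇒ V=8.5756 continue | (k=3,j=3): S=197.4779, K−S=0.0000, hold=1.3332 ⇒ V=1.3332 continue  boundary S*=96.1149
step 2: (k=2,j=0): S=108.3708, K−S=38.6892, hold=37.8282 ⇒ V=38.6892 exercise | (k=2,j=1): S=137.7700, K−S=9.2900, hold=16.9613 ⇒ V=16.9613 continue | (k=2,j=2): S=175.1448, K−S=0.0000, hold=4.8041 ⇒ V=4.8041 continue  boundary S*=108.3708
step 1: (k=1,j=0): S=122.1894, K−S=24.8706, hold=27.2396 ⇒ V=27.2396 continue | (k=1,j=1): S=155.3374, K−S=0.0000, hold=10.6038 ⇒ V=10.6038 continue  boundary S*=-
step 0: (k=0,j=0): S=137.7700, K−S=9.2900, hold=18.4981 ⇒ V=18.4981 continue  boundary S*=-

price = 18.4981
boundary = - - 108.3708 96.1149 108.3708 122.1894 108.3708
tree:
18.4981
27.2396 10.6038
38.6892 16.9613 4.8041
50.9451 26.1889 8.5756 1.3332
61.8149 38.6892 14.8946 2.7707 0.0000
71.4554 50.9451 24.8706 5.7582 0.0000 0.0000
80.0056 61.8149 38.6892 11.9671 0.0000 0.0000 0.0000
87.5889 71.4554 50.9451 24.8706 0.0000 0.0000 0.0000 0.0000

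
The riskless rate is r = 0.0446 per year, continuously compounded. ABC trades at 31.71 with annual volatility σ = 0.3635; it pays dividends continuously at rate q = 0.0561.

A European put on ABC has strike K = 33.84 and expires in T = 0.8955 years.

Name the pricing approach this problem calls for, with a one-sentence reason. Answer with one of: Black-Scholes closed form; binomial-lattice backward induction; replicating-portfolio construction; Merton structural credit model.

framework: Black-Scholes closed form

Key observation: everything needed for the exact continuous-time valuation of the European put on ABC (strike 33.84) is given, and no feature rules the closed form out.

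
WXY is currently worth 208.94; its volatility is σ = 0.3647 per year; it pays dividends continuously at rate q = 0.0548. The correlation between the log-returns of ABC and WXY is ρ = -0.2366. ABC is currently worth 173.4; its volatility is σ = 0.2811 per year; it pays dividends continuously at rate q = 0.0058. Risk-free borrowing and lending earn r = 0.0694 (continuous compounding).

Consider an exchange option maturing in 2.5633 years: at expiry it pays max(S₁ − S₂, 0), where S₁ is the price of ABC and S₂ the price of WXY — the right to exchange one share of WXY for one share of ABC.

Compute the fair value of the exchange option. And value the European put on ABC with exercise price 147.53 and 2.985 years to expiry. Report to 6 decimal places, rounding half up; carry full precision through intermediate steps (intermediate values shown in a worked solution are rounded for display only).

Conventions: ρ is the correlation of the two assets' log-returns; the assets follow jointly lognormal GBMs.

σ_eff = √(σ₁² + σ₂² − 2ρσ₁σ₂) = √(0.2811² + 0.3647² − 2·-0.2366·0.2811·0.3647) = 0.510426
d₁ = (ln(S₁/S₂) + (q₂ − q₁ + σ_eff²/2)T) / (σ_eff√T) = (ln(173.4/208.94) + (0.0548 − 0.0058 + 0.130267)·2.5633) / 0.817207 = 0.334150
d₂ = d₁ − σ_eff√T = 0.334150 − 0.817207 = -0.483058
N(d₁) = 0.630867,  N(d₂) = 0.314527
V = S₁·e^{−q₁T}·N(d₁) − S₂·e^{−q₂T}·N(d₂) = 107.777964 − 57.105142 = 50.672822
[vanilla: ABC put K=147.53]
σ√T = 0.2811·√2.985 = 0.485661
d₁ = (ln(S/K) + (r−q+σ²/2)T) / (σ√T) = (ln(173.4/147.53) + (0.0694−0.0058+0.2811²/2)·2.985) / 0.485661 = (0.161570 + 0.307779) / 0.485661 = 0.966413
d₂ = d₁ − σ√T = 0.966413 − 0.485661 = 0.480752
e^{−rT} = 0.812890
e^{−qT} = 0.982836
N(−d₁) = 0.166919,  N(−d₂) = 0.315346
price = K·e^{−rT}·N(−d₂) − S·e^{−qT}·N(−d₁) = 37.818146 − 28.446941 = 9.371205

exchange price = 50.672822
price(ABC put K=147.53) = 9.371205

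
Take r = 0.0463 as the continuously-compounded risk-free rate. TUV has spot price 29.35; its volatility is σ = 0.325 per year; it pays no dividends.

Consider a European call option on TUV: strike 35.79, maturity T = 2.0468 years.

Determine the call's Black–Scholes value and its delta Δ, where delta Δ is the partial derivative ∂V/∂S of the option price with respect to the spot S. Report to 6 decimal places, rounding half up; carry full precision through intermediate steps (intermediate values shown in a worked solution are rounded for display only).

σ√T = 0.325·√2.0468 = 0.464966
d₁ = (ln(S/K) + (r+σ²/2)T) / (σ√T) = (ln(29.35/35.79) + (0.0463+0.325²/2)·2.0468) / 0.464966 = (-0.198376 + 0.202863) / 0.464966 = 0.009651
d₂ = d₁ − σ√T = 0.009651 − 0.464966 = -0.455315
e^{−rT} = 0.909585
N(d₁) = 0.503850,  N(d₂) = 0.324441
Call price V = S·N(d₁) − K·e^{−rT}·N(d₂) = 14.788004 − 10.561882 = 4.226122
Δ = N(d₁) = 0.503850

price = 4.226122
Δ = 0.503850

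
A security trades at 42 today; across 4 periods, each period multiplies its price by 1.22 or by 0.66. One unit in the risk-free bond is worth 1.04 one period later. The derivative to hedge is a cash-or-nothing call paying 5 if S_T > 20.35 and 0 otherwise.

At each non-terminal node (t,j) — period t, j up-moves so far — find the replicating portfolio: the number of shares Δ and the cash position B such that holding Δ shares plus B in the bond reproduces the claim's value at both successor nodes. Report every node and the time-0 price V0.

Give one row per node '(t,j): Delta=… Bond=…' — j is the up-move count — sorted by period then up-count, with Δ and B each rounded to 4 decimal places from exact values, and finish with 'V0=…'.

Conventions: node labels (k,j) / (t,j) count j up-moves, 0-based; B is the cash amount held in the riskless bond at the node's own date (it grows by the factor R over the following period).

(0,0): Delta=0.0397 Bond=2.1737
(1,0): Delta=0.1299 Bond=-0.2385
(1,1): Delta=0.0166 Bond=3.4445
(2,0): Delta=0.3184 Bond=-3.6970
(2,1): Delta=0.0816 Bond=1.3857
(2,2): Delta=0.0000 Bond=4.6228
(3,0): Delta=0.0000 Bond=0.0000
(3,1): Delta=0.4000 Bond=-5.6662
(3,2): Delta=0.0000 Bond=4.8077
(3,3): Delta=0.0000 Bond=4.8077
V0=3.8431

Under the risk-neutral measure, an up-move has probability p* = (R−d)/(u−d) = 0.6786 and values discount at R = 1.04.
Terminal payoffs: V(4,0)=0.0000, V(4,1)=0.0000, V(4,2)=5.0000, V(4,3)=5.0000, V(4,4)=5.0000
(3,0): S=12.0748. Δ = (V_up−V_dn)/(S_up−S_dn) = (0.0000−0.0000)/(14.7313−7.9694) = 0.0000. V = [p*·0.0000 + (1−p*)·0.0000]/1.04 = 0.0000. B = V − Δ·S = 0.0000.
(3,1): S=22.3201. Δ = (V_up−V_dn)/(S_up−S_dn) = (5.0000−0.0000)/(27.2306−14.7313) = 0.4000. V = [p*·5.0000 + (1−p*)·0.0000]/1.04 = 3.2624. B = V − Δ·S = -5.6662.
(3,2): S=41.2584. Δ = (V_up−V_dn)/(S_up−S_dn) = (5.0000−5.0000)/(50.3353−27.2306) = 0.0000. V = [p*·5.0000 + (1−p*)·5.0000]/1.04 = 4.8077. B = V − Δ·S = 4.8077.
(3,3): S=76.2656. Δ = (V_up−V_dn)/(S_up−S_dn) = (5.0000−5.0000)/(93.0441−50.3353) = 0.0000. V = [p*·5.0000 + (1−p*)·5.0000]/1.04 = 4.8077. B = V − Δ·S = 4.8077.
(2,0): S=18.2952. Δ = (V_up−V_dn)/(S_up−S_dn) = (3.2624−0.0000)/(22.3201−12.0748) = 0.3184. V = [p*·3.2624 + (1−p*)·0.0000]/1.04 = 2.1286. B = V − Δ·S = -3.6970.
(2,1): S=33.8184. Δ = (V_up−V_dn)/(S_up−S_dn) = (4.8077−3.2624)/(41.2584−22.3201) = 0.0816. V = [p*·4.8077 + (1−p*)·3.2624]/1.04 = 4.1452. B = V − Δ·S = 1.3857.
(2,2): S=62.5128. Δ = (V_up−V_dn)/(S_up−S_dn) = (4.8077−4.8077)/(76.2656−41.2584) = 0.0000. V = [p*·4.8077 + (1−p*)·4.8077]/1.04 = 4.6228. B = V − Δ·S = 4.6228.
(1,0): S=27.7200. Δ = (V_up−V_dn)/(S_up−S_dn) = (4.1452−2.1286)/(33.8184−18.2952) = 0.1299. V = [p*·4.1452 + (1−p*)·2.1286]/1.04 = 3.3625. B = V − Δ·S = -0.2385.
(1,1): S=51.2400. Δ = (V_up−V_dn)/(S_up−S_dn) = (4.6228−4.1452)/(62.5128−33.8184) = 0.0166. V = [p*·4.6228 + (1−p*)·4.1452]/1.04 = 4.2974. B = V − Δ·S = 3.4445.
(0,0): S=42.0000. Δ = (V_up−V_dn)/(S_up−S_dn) = (4.2974−3.3625)/(51.2400−27.7200) = 0.0397. V = [p*·4.2974 + (1−p*)·3.3625]/1.04 = 3.8431. B = V − Δ·S = 2.1737.
As a check, the time-0 holding Δ(0,0)·S0 + B(0,0) comes to 3.8431 — exactly V0.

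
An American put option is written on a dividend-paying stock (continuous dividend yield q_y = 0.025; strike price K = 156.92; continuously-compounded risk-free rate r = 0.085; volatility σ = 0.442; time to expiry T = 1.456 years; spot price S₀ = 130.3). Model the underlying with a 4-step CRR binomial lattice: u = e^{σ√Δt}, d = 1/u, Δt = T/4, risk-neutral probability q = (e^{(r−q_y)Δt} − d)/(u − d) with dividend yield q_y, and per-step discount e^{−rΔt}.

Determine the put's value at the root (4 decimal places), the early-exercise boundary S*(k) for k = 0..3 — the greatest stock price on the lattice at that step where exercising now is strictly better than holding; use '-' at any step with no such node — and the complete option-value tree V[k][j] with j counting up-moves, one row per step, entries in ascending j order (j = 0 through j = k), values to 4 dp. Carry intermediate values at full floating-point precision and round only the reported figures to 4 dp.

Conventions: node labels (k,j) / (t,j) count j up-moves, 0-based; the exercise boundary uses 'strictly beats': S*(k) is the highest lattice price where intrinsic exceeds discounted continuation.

Δt=0.36400  u=1.30561  d=0.76593  q=0.47464  discount=0.96953
step 4 (expiry): payoffs max(K−S,0) = 112.0772 80.4804 26.6200 0.0000 0.0000
step 3: (k=3,j=0): S=58.5471, K−S=98.3729, hold=94.1225 ⇒ V=98.3729 exercise | (k=3,j=1): S=99.8002, K−S=57.1198, hold=53.2431 ⇒ V=57.1198 exercise | (k=3,j=2): S=170.1208, K−S=0.0000, hold=13.5591 ⇒ V=13.5591 continue | (k=3,j=3): S=289.9902, K−S=0.0000, hold=0.0000 ⇒ V=0.0000 continue  boundary S*=99.8002
step 2: (k=2,j=0): S=76.4396, K−S=80.4804, hold=76.3921 ⇒ V=80.4804 exercise | (k=2,j=1): S=130.3000, K−S=26.6200, hold=35.3339 ⇒ V=35.3339 continue | (k=2,j=2): S=222.1112, K−S=0.0000, hold=6.9064 ⇒ V=6.9064 continue  boundary S*=76.4396
step 1: (k=1,j=0): S=99.8002, K−S=57.1198, hold=57.2530 ⇒ V=57.2530 continue | (k=1,j=1): S=170.1208, K−S=0.0000, hold=21.1757 ⇒ V=21.1757 continue  boundary S*=-
step 0: (k=0,j=0): S=130.3000, K−S=26.6200, hold=38.9067 ⇒ V=38.9067 continue  boundary S*=-

price = 38.9067
boundary = - - 76.4396 99.8002
tree:
38.9067
57.2530 21.1757
80.4804 35.3339 6.9064
98.3729 57.1198 13.5591 0.0000
112.0772 80.4804 26.6200 0.0000 0.0000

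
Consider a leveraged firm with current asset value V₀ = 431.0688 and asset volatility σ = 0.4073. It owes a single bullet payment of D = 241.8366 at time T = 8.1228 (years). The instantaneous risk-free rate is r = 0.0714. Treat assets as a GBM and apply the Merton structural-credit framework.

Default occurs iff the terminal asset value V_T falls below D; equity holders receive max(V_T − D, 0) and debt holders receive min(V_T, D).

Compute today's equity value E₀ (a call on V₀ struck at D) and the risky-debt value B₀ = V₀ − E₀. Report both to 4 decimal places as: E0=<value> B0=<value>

Equity is a call on the firm's assets struck at D = 241.8366:
d₁ = [ln(V₀/D) + (r + σ²/2)T] / (σ√T)
   = [ln(431.0688/241.8366) + (0.0714 + 0.5·0.4073²)·8.1228] / (0.4073·√8.1228)
   = [0.578005 + 1.253727] / 1.160826 = 1.577955
d₂ = d₁ − σ√T = 1.577955 − 1.160826 = 0.417129
N(d₁) = 0.942712,  N(d₂) = 0.661708,  e^(−rT) = 0.559916
E₀ = V₀·N(d₁) − D·e^(−rT)·N(d₂)
   = 431.0688·0.942712 − 241.8366·0.559916·0.661708 = 316.773037
B₀ = V₀ − E₀ = 431.0688 − 316.773037 = 114.295763

E0=316.7730 B0=114.2958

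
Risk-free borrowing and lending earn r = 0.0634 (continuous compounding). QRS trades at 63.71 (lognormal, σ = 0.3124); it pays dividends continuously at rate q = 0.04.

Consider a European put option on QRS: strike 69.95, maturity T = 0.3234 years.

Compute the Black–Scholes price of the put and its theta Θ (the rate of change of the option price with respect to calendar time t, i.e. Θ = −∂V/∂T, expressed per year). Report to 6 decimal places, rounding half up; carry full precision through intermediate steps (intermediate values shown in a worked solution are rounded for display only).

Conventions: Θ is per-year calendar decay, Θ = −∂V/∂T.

price = 8.001911
Θ = -4.906545

σ√T = 0.3124·√0.3234 = 0.177656
d₁ = (ln(S/K) + (r−q+σ²/2)T) / (σ√T) = (ln(63.71/69.95) + (0.0634−0.04+0.3124²/2)·0.3234) / 0.177656 = (-0.093439 + 0.023348) / 0.177656 = -0.394529
d₂ = d₁ − σ√T = -0.394529 − 0.177656 = -0.572186
e^{−rT} = 0.979705
e^{−qT} = 0.987147
N(−d₁) = 0.653405,  N(−d₂) = 0.716402
Put price V = K·e^{−rT}·N(−d₂) − S·e^{−qT}·N(−d₁) = 49.095298 − 41.093387 = 8.001911
φ(d₁) = (1/√(2π))·e^{−d₁²/2} = 0.369071
Θ = −S·e^{−qT}·φ(d₁)·σ/(2√T) − q·S·e^{−qT}·N(−d₁) + r·K·e^{−rT}·N(−d₂) = −6.375452 − 1.643735 + 3.112642 = -4.906545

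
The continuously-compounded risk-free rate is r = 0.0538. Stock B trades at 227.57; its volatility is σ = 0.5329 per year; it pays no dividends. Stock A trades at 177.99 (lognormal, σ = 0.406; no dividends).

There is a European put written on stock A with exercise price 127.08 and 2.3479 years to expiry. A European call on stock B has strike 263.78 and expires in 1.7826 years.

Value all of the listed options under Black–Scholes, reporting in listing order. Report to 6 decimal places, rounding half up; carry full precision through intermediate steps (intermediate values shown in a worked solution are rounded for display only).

[stock A put K=127.08]
σ√T = 0.406·√2.3479 = 0.622108
d₁ = (ln(S/K) + (r+σ²/2)T) / (σ√T) = (ln(177.99/127.08) + (0.0538+0.406²/2)·2.3479) / 0.622108 = (0.336911 + 0.319826) / 0.622108 = 1.055664
d₂ = d₁ − σ√T = 1.055664 − 0.622108 = 0.433555
e^{−rT} = 0.881335
N(−d₁) = 0.145561,  N(−d₂) = 0.332306
price = K·e^{−rT}·N(−d₂) − S·N(−d₁) = 37.218266 − 25.908399 = 11.309867
[stock B call K=263.78]
σ√T = 0.5329·√1.7826 = 0.711496
d₁ = (ln(S/K) + (r+σ²/2)T) / (σ√T) = (ln(227.57/263.78) + (0.0538+0.5329²/2)·1.7826) / 0.711496 = (-0.147658 + 0.349017) / 0.711496 = 0.283009
d₂ = d₁ − σ√T = 0.283009 − 0.711496 = -0.428487
e^{−rT} = 0.908551
N(d₁) = 0.611415,  N(d₂) = 0.334148
price = S·N(d₁) − K·e^{−rT}·N(d₂) = 139.139718 − 80.081173 = 59.058545

price(stock A put K=127.08) = 11.309867
price(stock B call K=263.78) = 59.058545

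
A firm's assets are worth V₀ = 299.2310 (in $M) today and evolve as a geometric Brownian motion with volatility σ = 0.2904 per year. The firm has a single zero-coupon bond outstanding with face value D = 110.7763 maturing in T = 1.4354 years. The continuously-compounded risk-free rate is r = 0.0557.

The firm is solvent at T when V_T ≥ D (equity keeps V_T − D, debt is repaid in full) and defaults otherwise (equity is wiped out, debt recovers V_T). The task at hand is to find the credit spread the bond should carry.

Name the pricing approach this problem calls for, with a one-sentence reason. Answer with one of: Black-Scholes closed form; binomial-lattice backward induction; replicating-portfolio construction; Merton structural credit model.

framework: Merton structural credit model

Key observation: a levered firm with one bullet debt due at 1.4354 years is the canonical structural-credit setup: equity is a call on the firm's assets struck at the face value.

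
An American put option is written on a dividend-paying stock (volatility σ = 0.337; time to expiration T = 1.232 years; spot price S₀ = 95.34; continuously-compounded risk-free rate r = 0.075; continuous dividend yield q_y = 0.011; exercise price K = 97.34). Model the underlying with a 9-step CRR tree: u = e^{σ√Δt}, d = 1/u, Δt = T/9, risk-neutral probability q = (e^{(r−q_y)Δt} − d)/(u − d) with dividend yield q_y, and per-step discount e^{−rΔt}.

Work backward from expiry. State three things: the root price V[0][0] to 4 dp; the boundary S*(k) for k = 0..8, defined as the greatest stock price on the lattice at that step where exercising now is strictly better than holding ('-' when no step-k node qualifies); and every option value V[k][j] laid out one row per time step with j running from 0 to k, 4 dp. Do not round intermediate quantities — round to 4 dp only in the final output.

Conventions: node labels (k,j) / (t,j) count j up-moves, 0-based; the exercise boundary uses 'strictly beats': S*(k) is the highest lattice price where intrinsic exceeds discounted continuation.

price = 12.2944
boundary = - - - 65.5881 57.8996 65.5881 74.2977 65.5881 74.2977
tree:
12.2944
17.3755 7.5469
23.8585 11.3528 3.9569
31.7519 16.5808 6.4415 1.5934
39.4404 23.3998 10.2112 2.8645 0.3755
46.2277 31.7519 15.6614 5.0580 0.7650 0.0000
52.2194 39.4404 23.0423 8.7201 1.5584 0.0000 0.0000
57.5086 46.2277 31.7519 14.5377 3.1749 0.0000 0.0000 0.0000
62.1779 52.2194 39.4404 23.0423 6.4678 0.0000 0.0000 0.0000 0.0000
66.2997 57.5086 46.2277 31.7519 13.1762 0.0000 0.0000 0.0000 0.0000 0.0000

Δt=0.13689, u=1.13279, d=0.88277, q=0.50406, disc=e^(-rΔt)=0.98979
k=9 terminal: V=max(K-S,0) → 66.2997 57.5086 46.2277 31.7519 13.1762 0.0000 0.0000 0.0000 0.0000 0.0000
k=8: j=0 S=35.1621 intr=62.1779 cont=61.2365 V=62.1779[EX]; j=1 S=45.1206 intr=52.2194 cont=51.2930 V=52.2194[EX]; j=2 S=57.8996 intr=39.4404 cont=38.5333 V=39.4404[EX]; j=3 S=74.2977 intr=23.0423 cont=22.1599 V=23.0423[EX]; j=4 S=95.3400 intr=2.0000 cont=6.4678 V=6.4678[hold]; j=5 S=122.3419 intr=0.0000 cont=0.0000 V=0.0000[hold]; j=6 S=156.9911 intr=0.0000 cont=0.0000 V=0.0000[hold]; j=7 S=201.4536 intr=0.0000 cont=0.0000 V=0.0000[hold]; j=8 S=258.5086 intr=0.0000 cont=0.0000 V=0.0000[hold]  S*(8)=74.2977
k=7: j=0 S=39.8314 intr=57.5086 cont=56.5743 V=57.5086[EX]; j=1 S=51.1123 intr=46.2277 cont=45.3104 V=46.2277[EX]; j=2 S=65.5881 intr=31.7519 cont=30.8563 V=31.7519[EX]; j=3 S=84.1638 intr=13.1762 cont=14.5377 V=14.5377[hold]; j=4 S=108.0003 intr=0.0000 cont=3.1749 V=3.1749[hold]; j=5 S=138.5878 intr=0.0000 cont=0.0000 V=0.0000[hold]; j=6 S=177.8382 intr=0.0000 cont=0.0000 V=0.0000[hold]; j=7 S=228.2049 intr=0.0000 cont=0.0000 V=0.0000[hold]  S*(7)=65.5881
k=6: j=0 S=45.1206 intr=52.2194 cont=51.2930 V=52.2194[EX]; j=1 S=57.8996 intr=39.4404 cont=38.5333 V=39.4404[EX]; j=2 S=74.2977 intr=23.0423 cont=22.8391 V=23.0423[EX]; j=3 S=95.3400 intr=2.0000 cont=8.7201 V=8.7201[hold]; j=4 S=122.3419 intr=0.0000 cont=1.5584 V=1.5584[hold]; j=5 S=156.9911 intr=0.0000 cont=0.0000 V=0.0000[hold]; j=6 S=201.4536 intr=0.0000 cont=0.0000 V=0.0000[hold]  S*(6)=74.2977
k=5: j=0 S=51.1123 intr=46.2277 cont=45.3104 V=46.2277[EX]; j=1 S=65.5881 intr=31.7519 cont=30.8563 V=31.7519[EX]; j=2 S=84.1638 intr=13.1762 cont=15.6614 V=15.6614[hold]; j=3 S=108.0003 intr=0.0000 cont=5.0580 V=5.0580[hold]; j=4 S=138.5878 intr=0.0000 cont=0.7650 V=0.7650[hold]; j=5 S=177.8382 intr=0.0000 cont=0.0000 V=0.0000[hold]  S*(5)=65.5881
k=4: j=0 S=57.8996 intr=39.4404 cont=38.5333 V=39.4404[EX]; j=1 S=74.2977 intr=23.0423 cont=23.3998 V=23.3998[hold]; j=2 S=95.3400 intr=2.0000 cont=10.2112 V=10.2112[hold]; j=3 S=122.3419 intr=0.0000 cont=2.8645 V=2.8645[hold]; j=4 S=156.9911 intr=0.0000 cont=0.3755 V=0.3755[hold]  S*(4)=57.8996
k=3: j=0 S=65.5881 intr=31.7519 cont=31.0346 V=31.7519[EX]; j=1 S=84.1638 intr=13.1762 cont=16.5808 V=16.5808[hold]; j=2 S=108.0003 intr=0.0000 cont=6.4415 V=6.4415[hold]; j=3 S=138.5878 intr=0.0000 cont=1.5934 V=1.5934[hold]  S*(3)=65.5881
k=2: j=0 S=74.2977 intr=23.0423 cont=23.8585 V=23.8585[hold]; j=1 S=95.3400 intr=2.0000 cont=11.3528 V=11.3528[hold]; j=2 S=122.3419 intr=0.0000 cont=3.9569 V=3.9569[hold]  S*(2)=-
k=1: j=0 S=84.1638 intr=13.1762 cont=17.3755 V=17.3755[hold]; j=1 S=108.0003 intr=0.0000 cont=7.5469 V=7.5469[hold]  S*(1)=-
k=0: j=0 S=95.3400 intr=2.0000 cont=12.2944 V=12.2944[hold]  S*(0)=-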